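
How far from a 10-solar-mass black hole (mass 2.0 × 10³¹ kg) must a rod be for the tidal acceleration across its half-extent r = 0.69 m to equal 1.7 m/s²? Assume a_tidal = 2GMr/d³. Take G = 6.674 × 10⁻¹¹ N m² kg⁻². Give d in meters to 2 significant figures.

1.0 × 10⁷ m

2GMr/d³ = a_tidal  ⇒  d = (2GMr / a_tidal)^(1/3)
d = (2 × 6.674×10⁻¹¹ × (2.0 × 10³¹) × (0.69) / (1.7))^(1/3)
  = 1.0 × 10⁷ m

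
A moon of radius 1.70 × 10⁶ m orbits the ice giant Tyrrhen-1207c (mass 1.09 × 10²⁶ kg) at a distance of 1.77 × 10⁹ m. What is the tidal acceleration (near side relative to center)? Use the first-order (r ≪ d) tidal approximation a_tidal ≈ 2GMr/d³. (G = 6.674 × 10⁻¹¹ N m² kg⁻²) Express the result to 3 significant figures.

4.46 × 10⁻⁶ m/s²

Δg = 2GMr/d³
   = 2 × (6.674 × 10⁻¹¹) × (1.09 × 10²⁶) × (1.70 × 10⁶) / (1.77 × 10⁹)³
   = 4.46 × 10⁻⁶ m/s²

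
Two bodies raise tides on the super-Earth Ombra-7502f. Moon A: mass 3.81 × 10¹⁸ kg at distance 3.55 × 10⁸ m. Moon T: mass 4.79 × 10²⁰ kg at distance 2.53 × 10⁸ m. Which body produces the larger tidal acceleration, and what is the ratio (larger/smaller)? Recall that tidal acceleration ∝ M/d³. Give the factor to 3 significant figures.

Moon T, by a factor of ≈ 347

The tide-raising term goes as M/d³ (the gradient of a 1/d² field).
Moon A: (3.81 × 10¹⁸) / (3.55 × 10⁸)³ = 8.516 × 10⁻⁸
Moon T: (4.79 × 10²⁰) / (2.53 × 10⁸)³ = 2.958 × 10⁻⁵
Ratio (larger/smaller) = 347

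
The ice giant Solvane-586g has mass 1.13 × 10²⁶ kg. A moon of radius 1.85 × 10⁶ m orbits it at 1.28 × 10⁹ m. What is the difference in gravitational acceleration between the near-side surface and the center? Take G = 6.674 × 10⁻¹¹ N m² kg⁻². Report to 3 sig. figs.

Since r ≪ d, expand the inverse-square field across one radius to get the leading 2GMr/d³ term.
Δg = 2GMr/d³
   = 2 × (6.674 × 10⁻¹¹) × (1.13 × 10²⁶) × (1.85 × 10⁶) / (1.28 × 10⁹)³
   = 1.33 × 10⁻⁵ m/s²

1.33 × 10⁻⁵ m/s²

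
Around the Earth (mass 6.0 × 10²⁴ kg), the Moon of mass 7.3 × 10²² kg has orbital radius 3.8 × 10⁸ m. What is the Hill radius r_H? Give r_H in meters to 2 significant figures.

6.1 × 10⁷ m

r_H ≈ a (m/3M)^(1/3)
    = (3.8 × 10⁸) × (7.3 × 10²² / (3 × 6.0 × 10²⁴))^(1/3)
    = 6.1 × 10⁷ m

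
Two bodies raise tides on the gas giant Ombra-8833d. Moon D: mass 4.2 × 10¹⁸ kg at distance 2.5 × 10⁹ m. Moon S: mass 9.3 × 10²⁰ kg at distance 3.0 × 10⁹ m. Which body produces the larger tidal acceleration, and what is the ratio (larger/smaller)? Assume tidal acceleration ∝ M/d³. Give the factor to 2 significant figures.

Tidal stretch scales as M/d³; compute that for each body.
Moon D: (4.2 × 10¹⁸) / (2.5 × 10⁹)³ = 2.688 × 10⁻¹⁰
Moon S: (9.3 × 10²⁰) / (3.0 × 10⁹)³ = 3.444 × 10⁻⁸
Ratio (larger/smaller) = 130

Moon S, by a factor of ≈ 130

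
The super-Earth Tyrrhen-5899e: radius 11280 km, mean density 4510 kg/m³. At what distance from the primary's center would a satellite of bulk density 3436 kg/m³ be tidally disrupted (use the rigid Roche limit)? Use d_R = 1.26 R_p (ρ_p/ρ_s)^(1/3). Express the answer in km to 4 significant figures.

15560 km

d_R = 1.26 × 11280 km × (4510/3436)^(1/3)
    = 15560 km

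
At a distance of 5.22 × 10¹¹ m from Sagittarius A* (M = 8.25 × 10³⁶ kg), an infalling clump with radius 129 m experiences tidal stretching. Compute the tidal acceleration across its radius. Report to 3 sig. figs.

9.99 × 10⁻⁷ m/s²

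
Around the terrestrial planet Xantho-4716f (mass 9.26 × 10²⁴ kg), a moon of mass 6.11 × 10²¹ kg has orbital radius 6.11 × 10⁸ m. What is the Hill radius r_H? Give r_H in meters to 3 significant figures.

r_H ≈ a (m/3M)^(1/3)
    = (6.11 × 10⁸) × (6.11 × 10²¹ / (3 × 9.26 × 10²⁴))^(1/3)
    = 3.69 × 10⁷ m

3.69 × 10⁷ m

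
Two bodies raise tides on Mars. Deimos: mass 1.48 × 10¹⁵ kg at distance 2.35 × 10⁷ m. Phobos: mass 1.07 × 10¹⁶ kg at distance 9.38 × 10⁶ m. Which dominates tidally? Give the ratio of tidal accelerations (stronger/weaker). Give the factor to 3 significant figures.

Phobos, by a factor of ≈ 114

The tide-raising term goes as M/d³ (the gradient of a 1/d² field).
Deimos: (1.48 × 10¹⁵) / (2.35 × 10⁷)³ = 1.140 × 10⁻⁷
Phobos: (1.07 × 10¹⁶) / (9.38 × 10⁶)³ = 1.297 × 10⁻⁵
Ratio (larger/smaller) = 114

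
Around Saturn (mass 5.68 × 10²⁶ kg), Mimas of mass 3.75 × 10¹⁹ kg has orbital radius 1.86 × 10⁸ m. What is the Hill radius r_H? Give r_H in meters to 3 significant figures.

r_H ≈ a (m/3M)^(1/3)
    = (1.86 × 10⁸) × (3.75 × 10¹⁹ / (3 × 5.68 × 10²⁶))^(1/3)
    = 5.21 × 10⁵ m

5.21 × 10⁵ m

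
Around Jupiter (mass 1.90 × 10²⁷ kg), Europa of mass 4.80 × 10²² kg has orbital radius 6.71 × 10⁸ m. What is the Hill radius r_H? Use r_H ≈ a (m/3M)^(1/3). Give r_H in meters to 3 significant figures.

1.37 × 10⁷ m

r_H ≈ a (m/3M)^(1/3)
    = (6.71 × 10⁸) × (4.80 × 10²² / (3 × 1.90 × 10²⁷))^(1/3)
    = 1.37 × 10⁷ m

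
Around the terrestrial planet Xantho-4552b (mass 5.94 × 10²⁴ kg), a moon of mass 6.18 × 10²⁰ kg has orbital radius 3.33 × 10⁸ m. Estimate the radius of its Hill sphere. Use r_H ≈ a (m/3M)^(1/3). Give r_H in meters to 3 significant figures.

r_H ≈ a (m/3M)^(1/3)
    = (3.33 × 10⁸) × (6.18 × 10²⁰ / (3 × 5.94 × 10²⁴))^(1/3)
    = 1.09 × 10⁷ m

1.09 × 10⁷ m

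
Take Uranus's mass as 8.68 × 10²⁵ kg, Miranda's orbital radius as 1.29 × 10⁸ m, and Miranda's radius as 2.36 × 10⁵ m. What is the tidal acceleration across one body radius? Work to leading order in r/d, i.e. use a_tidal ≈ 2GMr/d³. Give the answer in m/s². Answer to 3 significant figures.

1.27 × 10⁻³ m/s²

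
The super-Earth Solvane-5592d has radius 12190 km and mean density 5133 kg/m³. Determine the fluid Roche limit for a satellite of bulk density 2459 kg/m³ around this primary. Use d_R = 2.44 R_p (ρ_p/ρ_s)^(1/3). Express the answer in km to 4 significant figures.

38010 km

d_R = 2.44 × 12190 km × (5133/2459)^(1/3)
    = 38010 km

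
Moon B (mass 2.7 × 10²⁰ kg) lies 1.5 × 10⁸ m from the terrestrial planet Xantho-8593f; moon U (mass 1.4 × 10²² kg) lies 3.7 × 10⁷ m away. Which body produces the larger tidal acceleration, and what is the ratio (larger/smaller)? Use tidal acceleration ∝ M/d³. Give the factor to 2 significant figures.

Tidal stretch scales as M/d³; compute that for each body.
Moon B: (2.7 × 10²⁰) / (1.5 × 10⁸)³ = 8.000 × 10⁻⁵
Moon U: (1.4 × 10²²) / (3.7 × 10⁷)³ = 2.764 × 10⁻¹
Ratio (larger/smaller) = 3500

Moon U, by a factor of ≈ 3500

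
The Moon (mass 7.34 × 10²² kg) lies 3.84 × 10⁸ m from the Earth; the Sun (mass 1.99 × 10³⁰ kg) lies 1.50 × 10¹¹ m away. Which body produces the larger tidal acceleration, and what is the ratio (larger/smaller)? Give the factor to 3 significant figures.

The Moon, by a factor of ≈ 2.20

Tidal stretch scales as M/d³; compute that for each body.
The Moon: (7.34 × 10²²) / (3.84 × 10⁸)³ = 1.296 × 10⁻³
The Sun: (1.99 × 10³⁰) / (1.50 × 10¹¹)³ = 5.896 × 10⁻⁴
Ratio (larger/smaller) = 2.20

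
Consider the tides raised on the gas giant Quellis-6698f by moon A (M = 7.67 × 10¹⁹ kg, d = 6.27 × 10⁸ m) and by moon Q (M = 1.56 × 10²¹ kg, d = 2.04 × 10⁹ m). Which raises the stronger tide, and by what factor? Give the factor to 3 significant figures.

Moon A, by a factor of ≈ 1.69

Compare M/d³ for the two perturbers:
Moon A: (7.67 × 10¹⁹) / (6.27 × 10⁸)³ = 3.112 × 10⁻⁷
Moon Q: (1.56 × 10²¹) / (2.04 × 10⁹)³ = 1.838 × 10⁻⁷
Ratio (larger/smaller) = 1.69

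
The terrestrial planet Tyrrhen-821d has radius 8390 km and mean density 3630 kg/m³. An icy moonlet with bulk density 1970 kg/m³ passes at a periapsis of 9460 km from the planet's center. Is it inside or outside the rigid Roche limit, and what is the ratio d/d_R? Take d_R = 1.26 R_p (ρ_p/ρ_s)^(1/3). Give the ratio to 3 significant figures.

d_R = 1.26 × (8390 km) × (3630/1970)^(1/3) = 12960 km
d/d_R = (9460) / (12960) = 0.730
Since d/d_R < 1, the body is inside the Roche limit.

inside; d/d_R ≈ 0.730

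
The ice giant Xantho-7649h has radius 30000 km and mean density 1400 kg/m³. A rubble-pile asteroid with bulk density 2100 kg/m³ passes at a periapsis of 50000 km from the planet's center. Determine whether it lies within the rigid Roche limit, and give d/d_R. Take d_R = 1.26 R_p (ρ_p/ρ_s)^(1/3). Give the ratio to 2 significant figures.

outside; d/d_R ≈ 1.5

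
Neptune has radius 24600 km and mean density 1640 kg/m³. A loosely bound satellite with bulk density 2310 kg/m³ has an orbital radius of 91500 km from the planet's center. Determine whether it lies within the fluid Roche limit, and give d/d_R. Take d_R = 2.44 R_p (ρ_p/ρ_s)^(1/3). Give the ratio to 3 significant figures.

d_R = 2.44 × (24600 km) × (1640/2310)^(1/3) = 53550 km
d/d_R = (91500) / (53550) = 1.71
Since d/d_R > 1, the body is outside the Roche limit.

outside; d/d_R ≈ 1.71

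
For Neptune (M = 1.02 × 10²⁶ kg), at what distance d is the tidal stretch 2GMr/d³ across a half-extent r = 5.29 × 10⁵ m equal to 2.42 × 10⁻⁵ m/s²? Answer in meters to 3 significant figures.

6.68 × 10⁸ m

2GMr/d³ = a_tidal  ⇒  d = (2GMr / a_tidal)^(1/3)
d = (2 × 6.674×10⁻¹¹ × (1.02 × 10²⁶) × (5.29 × 10⁵) / (2.42 × 10⁻⁵))^(1/3)
  = 6.68 × 10⁸ m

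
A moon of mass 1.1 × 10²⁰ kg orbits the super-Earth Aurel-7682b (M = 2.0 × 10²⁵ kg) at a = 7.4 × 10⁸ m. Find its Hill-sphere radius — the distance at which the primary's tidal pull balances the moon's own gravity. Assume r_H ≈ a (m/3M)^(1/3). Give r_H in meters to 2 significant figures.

9.1 × 10⁶ m

r_H ≈ a (m/3M)^(1/3)
    = (7.4 × 10⁸) × (1.1 × 10²⁰ / (3 × 2.0 × 10²⁵))^(1/3)
    = 9.1 × 10⁶ m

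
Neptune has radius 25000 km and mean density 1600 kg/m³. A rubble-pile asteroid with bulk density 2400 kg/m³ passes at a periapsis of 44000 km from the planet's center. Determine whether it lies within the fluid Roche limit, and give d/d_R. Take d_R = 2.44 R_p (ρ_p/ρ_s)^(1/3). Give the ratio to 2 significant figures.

inside; d/d_R ≈ 0.83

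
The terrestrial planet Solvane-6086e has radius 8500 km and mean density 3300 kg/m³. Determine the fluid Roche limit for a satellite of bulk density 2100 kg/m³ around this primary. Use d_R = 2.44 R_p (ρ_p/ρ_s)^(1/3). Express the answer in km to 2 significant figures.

24000 km

d_R = 2.44 × 8500 km × (3300/2100)^(1/3)
    = 24000 km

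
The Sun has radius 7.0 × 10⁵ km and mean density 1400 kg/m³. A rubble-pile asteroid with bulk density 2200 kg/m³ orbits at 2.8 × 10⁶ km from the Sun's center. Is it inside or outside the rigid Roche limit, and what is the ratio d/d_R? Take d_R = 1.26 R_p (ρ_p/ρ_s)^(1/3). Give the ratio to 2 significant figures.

outside; d/d_R ≈ 3.7

d_R = 1.26 × (7.0 × 10⁵ km) × (1400/2200)^(1/3) = 7.586 × 10⁵ km
d/d_R = (2.8 × 10⁶) / (7.586 × 10⁵) = 3.7
Since d/d_R > 1, the body is outside the Roche limit.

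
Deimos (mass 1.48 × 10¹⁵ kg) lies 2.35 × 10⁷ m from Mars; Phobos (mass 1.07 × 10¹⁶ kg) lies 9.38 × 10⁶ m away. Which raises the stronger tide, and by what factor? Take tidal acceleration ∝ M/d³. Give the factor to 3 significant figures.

Phobos, by a factor of ≈ 114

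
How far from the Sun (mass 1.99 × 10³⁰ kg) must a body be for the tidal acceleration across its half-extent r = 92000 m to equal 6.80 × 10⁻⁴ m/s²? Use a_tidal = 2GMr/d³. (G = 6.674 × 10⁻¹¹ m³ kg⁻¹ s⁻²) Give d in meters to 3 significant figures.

3.30 × 10⁹ m

2GMr/d³ = a_tidal  ⇒  d = (2GMr / a_tidal)^(1/3)
d = (2 × 6.674×10⁻¹¹ × (1.99 × 10³⁰) × (92000) / (6.80 × 10⁻⁴))^(1/3)
  = 3.30 × 10⁹ m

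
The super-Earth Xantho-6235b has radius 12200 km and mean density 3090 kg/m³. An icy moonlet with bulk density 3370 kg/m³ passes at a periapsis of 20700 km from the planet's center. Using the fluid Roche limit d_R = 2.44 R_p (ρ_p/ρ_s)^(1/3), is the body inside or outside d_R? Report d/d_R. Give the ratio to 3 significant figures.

inside; d/d_R ≈ 0.716

d_R = 2.44 × (12200 km) × (3090/3370)^(1/3) = 28920 km
d/d_R = (20700) / (28920) = 0.716
Since d/d_R < 1, the body is inside the Roche limit.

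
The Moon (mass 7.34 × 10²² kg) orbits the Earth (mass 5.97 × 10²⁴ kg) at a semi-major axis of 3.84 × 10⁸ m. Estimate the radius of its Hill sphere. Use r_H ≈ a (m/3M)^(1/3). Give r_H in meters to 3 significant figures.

6.15 × 10⁷ m

r_H ≈ a (m/3M)^(1/3)
    = (3.84 × 10⁸) × (7.34 × 10²² / (3 × 5.97 × 10²⁴))^(1/3)
    = 6.15 × 10⁷ m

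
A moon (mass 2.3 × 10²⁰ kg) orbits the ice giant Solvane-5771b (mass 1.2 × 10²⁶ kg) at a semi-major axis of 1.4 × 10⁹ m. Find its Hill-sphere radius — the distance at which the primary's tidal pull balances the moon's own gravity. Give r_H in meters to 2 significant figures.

r_H ≈ a (m/3M)^(1/3)
    = (1.4 × 10⁹) × (2.3 × 10²⁰ / (3 × 1.2 × 10²⁶))^(1/3)
    = 1.2 × 10⁷ m

1.2 × 10⁷ m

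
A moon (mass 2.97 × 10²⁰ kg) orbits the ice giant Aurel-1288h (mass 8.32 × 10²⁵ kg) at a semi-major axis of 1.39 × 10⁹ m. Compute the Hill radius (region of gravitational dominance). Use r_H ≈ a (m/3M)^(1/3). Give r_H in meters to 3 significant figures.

1.47 × 10⁷ m

r_H ≈ a (m/3M)^(1/3)
    = (1.39 × 10⁹) × (2.97 × 10²⁰ / (3 × 8.32 × 10²⁵))^(1/3)
    = 1.47 × 10⁷ m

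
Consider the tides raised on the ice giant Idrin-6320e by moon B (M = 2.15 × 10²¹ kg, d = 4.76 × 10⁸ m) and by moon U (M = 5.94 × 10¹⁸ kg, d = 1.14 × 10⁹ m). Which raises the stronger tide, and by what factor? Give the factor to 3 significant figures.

Tidal acceleration ∝ M/d³, so compare M/d³ for each.
Moon B: (2.15 × 10²¹) / (4.76 × 10⁸)³ = 1.994 × 10⁻⁵
Moon U: (5.94 × 10¹⁸) / (1.14 × 10⁹)³ = 4.009 × 10⁻⁹
Ratio (larger/smaller) = 4970

Moon B, by a factor of ≈ 4970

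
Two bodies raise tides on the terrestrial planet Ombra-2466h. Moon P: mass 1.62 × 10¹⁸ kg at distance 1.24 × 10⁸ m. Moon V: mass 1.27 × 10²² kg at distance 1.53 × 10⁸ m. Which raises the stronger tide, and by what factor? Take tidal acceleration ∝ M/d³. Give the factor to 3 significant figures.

Compare M/d³ for the two perturbers:
Moon P: (1.62 × 10¹⁸) / (1.24 × 10⁸)³ = 8.497 × 10⁻⁷
Moon V: (1.27 × 10²²) / (1.53 × 10⁸)³ = 3.546 × 10⁻³
Ratio (larger/smaller) = 4170

Moon V, by a factor of ≈ 4170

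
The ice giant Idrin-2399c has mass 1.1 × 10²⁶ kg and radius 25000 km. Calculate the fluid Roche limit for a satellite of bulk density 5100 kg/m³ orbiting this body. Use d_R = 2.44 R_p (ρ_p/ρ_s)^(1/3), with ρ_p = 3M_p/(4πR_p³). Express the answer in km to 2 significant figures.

42000 km

ρ_p = 3M_p/(4πR_p³) = 3 × (1.1 × 10²⁶) / (4π × (2.5 × 10⁷ m)³) = 1700 kg/m³
d_R = 2.44 × 25000 km × (1700/5100)^(1/3)
    = 42000 km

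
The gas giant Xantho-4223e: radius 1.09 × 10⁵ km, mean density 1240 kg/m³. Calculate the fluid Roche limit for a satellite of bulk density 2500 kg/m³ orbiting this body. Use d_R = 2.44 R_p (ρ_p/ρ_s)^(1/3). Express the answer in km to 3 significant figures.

d_R = 2.44 × 1.09 × 10⁵ km × (1240/2500)^(1/3)
    = 2.11 × 10⁵ km

2.11 × 10⁵ km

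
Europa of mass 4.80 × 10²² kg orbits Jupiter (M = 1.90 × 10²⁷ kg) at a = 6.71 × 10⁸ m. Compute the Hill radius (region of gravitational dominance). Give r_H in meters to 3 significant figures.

r_H ≈ a (m/3M)^(1/3)
    = (6.71 × 10⁸) × (4.80 × 10²² / (3 × 1.90 × 10²⁷))^(1/3)
    = 1.37 × 10⁷ m

1.37 × 10⁷ m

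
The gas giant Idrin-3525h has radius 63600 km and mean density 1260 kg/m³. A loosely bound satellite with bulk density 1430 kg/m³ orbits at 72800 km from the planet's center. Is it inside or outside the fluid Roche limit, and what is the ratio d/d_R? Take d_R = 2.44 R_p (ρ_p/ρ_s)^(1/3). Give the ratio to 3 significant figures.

inside; d/d_R ≈ 0.489

d_R = 2.44 × (63600 km) × (1260/1430)^(1/3) = 1.488 × 10⁵ km
d/d_R = (72800) / (1.488 × 10⁵) = 0.489
Since d/d_R < 1, the body is inside the Roche limit.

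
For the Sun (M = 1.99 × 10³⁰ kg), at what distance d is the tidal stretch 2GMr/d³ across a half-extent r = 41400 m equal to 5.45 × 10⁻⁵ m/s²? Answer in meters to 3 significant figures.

2GMr/d³ = a_tidal  ⇒  d = (2GMr / a_tidal)^(1/3)
d = (2 × 6.674×10⁻¹¹ × (1.99 × 10³⁰) × (41400) / (5.45 × 10⁻⁵))^(1/3)
  = 5.87 × 10⁹ m

5.87 × 10⁹ m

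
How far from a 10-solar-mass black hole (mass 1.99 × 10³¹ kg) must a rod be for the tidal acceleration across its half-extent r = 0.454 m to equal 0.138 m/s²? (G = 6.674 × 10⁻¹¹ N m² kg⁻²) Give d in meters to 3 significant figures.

2.06 × 10⁷ m

2GMr/d³ = a_tidal  ⇒  d = (2GMr / a_tidal)^(1/3)
d = (2 × 6.674×10⁻¹¹ × (1.99 × 10³¹) × (0.454) / (0.138))^(1/3)
  = 2.06 × 10⁷ m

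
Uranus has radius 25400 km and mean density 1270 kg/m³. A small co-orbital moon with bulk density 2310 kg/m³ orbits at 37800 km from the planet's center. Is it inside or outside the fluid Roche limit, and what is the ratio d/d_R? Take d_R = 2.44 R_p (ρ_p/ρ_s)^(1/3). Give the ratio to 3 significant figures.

inside; d/d_R ≈ 0.745

d_R = 2.44 × (25400 km) × (1270/2310)^(1/3) = 50770 km
d/d_R = (37800) / (50770) = 0.745
Since d/d_R < 1, the body is inside the Roche limit.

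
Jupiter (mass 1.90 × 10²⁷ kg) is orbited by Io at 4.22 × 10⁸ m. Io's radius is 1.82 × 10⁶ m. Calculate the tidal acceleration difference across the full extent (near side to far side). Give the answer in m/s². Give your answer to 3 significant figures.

The field gradient is 2GM/d³; across the full diameter 2r the difference is 4GMr/d³.
Δa = 4GMr/d³
   = 4 × (6.674 × 10⁻¹¹) × (1.90 × 10²⁷) × (1.82 × 10⁶) / (4.22 × 10⁸)³
   = 1.23 × 10⁻² m/s²

1.23 × 10⁻² m/s²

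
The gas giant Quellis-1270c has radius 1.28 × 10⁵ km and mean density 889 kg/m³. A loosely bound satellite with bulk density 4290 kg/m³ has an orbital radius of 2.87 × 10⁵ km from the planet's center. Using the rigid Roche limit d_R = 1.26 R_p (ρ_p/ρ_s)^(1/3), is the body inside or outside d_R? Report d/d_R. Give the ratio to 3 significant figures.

outside; d/d_R ≈ 3.01

d_R = 1.26 × (1.28 × 10⁵ km) × (889/4290)^(1/3) = 95440 km
d/d_R = (2.87 × 10⁵) / (95440) = 3.01
Since d/d_R > 1, the body is outside the Roche limit.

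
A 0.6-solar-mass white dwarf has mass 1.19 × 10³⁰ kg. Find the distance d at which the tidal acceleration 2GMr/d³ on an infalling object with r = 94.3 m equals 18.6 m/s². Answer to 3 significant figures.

9.30 × 10⁶ m

2GMr/d³ = a_tidal  ⇒  d = (2GMr / a_tidal)^(1/3)
d = (2 × 6.674×10⁻¹¹ × (1.19 × 10³⁰) × (94.3) / (18.6))^(1/3)
  = 9.30 × 10⁶ m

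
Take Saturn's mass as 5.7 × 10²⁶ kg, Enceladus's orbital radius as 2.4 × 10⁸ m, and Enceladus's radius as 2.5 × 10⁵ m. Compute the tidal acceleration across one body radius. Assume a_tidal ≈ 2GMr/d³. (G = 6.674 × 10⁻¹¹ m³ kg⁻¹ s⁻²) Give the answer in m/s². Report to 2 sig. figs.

The tidal stretch is the gradient of GM/d² times the body's extent r, hence the 1/d³ dependence.
Δa = 2GMr/d³
   = 2 × (6.674 × 10⁻¹¹) × (5.7 × 10²⁶) × (2.5 × 10⁵) / (2.4 × 10⁸)³
   = 1.4 × 10⁻³ m/s²

1.4 × 10⁻³ m/s²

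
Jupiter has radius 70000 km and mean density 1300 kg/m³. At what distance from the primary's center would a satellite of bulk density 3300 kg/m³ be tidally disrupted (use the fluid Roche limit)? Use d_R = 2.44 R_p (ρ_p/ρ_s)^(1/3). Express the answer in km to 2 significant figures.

1.3 × 10⁵ km

d_R = 2.44 × 70000 km × (1300/3300)^(1/3)
    = 1.3 × 10⁵ km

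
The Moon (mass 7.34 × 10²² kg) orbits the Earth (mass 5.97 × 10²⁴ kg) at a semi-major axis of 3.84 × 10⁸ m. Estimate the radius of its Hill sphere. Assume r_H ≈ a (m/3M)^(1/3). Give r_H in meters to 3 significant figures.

6.15 × 10⁷ m

r_H ≈ a (m/3M)^(1/3)
    = (3.84 × 10⁸) × (7.34 × 10²² / (3 × 5.97 × 10²⁴))^(1/3)
    = 6.15 × 10⁷ m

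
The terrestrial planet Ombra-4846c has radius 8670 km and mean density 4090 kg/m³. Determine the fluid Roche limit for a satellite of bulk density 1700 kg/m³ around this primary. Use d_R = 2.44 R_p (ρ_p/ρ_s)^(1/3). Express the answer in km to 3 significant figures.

d_R = 2.44 × 8670 km × (4090/1700)^(1/3)
    = 28300 km

28300 km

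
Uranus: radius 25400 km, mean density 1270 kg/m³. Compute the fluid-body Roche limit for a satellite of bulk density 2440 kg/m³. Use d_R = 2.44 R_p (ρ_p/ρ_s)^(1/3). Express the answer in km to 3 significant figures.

49900 km

d_R = 2.44 × 25400 km × (1270/2440)^(1/3)
    = 49900 km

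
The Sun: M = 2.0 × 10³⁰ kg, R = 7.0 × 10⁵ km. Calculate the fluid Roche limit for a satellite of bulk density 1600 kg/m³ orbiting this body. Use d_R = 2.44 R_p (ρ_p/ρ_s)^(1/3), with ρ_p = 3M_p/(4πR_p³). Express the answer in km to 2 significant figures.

1.6 × 10⁶ km

ρ_p = 3M_p/(4πR_p³) = 3 × (2.0 × 10³⁰) / (4π × (7.0 × 10⁸ m)³) = 1400 kg/m³
d_R = 2.44 × 7.0 × 10⁵ km × (1400/1600)^(1/3)
    = 1.6 × 10⁶ km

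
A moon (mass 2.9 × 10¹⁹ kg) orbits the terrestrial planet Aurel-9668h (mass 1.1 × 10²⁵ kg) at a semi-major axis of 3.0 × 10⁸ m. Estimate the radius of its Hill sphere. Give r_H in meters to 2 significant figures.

2.9 × 10⁶ m

r_H ≈ a (m/3M)^(1/3)
    = (3.0 × 10⁸) × (2.9 × 10¹⁹ / (3 × 1.1 × 10²⁵))^(1/3)
    = 2.9 × 10⁶ m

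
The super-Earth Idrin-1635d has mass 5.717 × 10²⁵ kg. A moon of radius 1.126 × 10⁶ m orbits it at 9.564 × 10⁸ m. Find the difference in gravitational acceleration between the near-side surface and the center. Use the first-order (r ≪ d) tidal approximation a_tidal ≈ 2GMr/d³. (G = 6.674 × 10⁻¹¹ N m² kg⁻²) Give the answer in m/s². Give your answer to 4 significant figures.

9.822 × 10⁻⁶ m/s²

Differencing GM/(d−r)² and GM/d² to first order in r/d gives 2GMr/d³.
Δa = 2GMr/d³
   = 2 × (6.674 × 10⁻¹¹) × (5.717 × 10²⁵) × (1.126 × 10⁶) / (9.564 × 10⁸)³
   = 9.822 × 10⁻⁶ m/s²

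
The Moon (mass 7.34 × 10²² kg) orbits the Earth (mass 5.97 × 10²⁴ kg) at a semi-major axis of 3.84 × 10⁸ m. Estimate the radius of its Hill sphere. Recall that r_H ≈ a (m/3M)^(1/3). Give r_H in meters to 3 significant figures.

r_H ≈ a (m/3M)^(1/3)
    = (3.84 × 10⁸) × (7.34 × 10²² / (3 × 5.97 × 10²⁴))^(1/3)
    = 6.15 × 10⁷ m

6.15 × 10⁷ m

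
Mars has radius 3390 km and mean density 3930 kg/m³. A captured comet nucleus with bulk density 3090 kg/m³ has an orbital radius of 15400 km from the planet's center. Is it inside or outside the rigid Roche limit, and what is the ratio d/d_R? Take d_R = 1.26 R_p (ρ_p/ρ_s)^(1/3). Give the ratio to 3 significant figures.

outside; d/d_R ≈ 3.33

d_R = 1.26 × (3390 km) × (3930/3090)^(1/3) = 4628 km
d/d_R = (15400) / (4628) = 3.33
Since d/d_R > 1, the body is outside the Roche limit.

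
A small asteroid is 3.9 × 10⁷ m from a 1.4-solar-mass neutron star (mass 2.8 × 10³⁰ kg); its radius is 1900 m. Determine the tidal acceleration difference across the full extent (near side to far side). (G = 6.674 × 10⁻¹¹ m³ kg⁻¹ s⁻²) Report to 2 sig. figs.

2.4 × 10¹ m/s²

Near-to-far spans 2r, so the tidal difference is twice the near-to-center value: 4GMr/d³.
a_tidal = 4GMr/d³
        = 4 × (6.674 × 10⁻¹¹) × (2.8 × 10³⁰) × (1900) / (3.9 × 10⁷)³
        = 2.4 × 10¹ m/s²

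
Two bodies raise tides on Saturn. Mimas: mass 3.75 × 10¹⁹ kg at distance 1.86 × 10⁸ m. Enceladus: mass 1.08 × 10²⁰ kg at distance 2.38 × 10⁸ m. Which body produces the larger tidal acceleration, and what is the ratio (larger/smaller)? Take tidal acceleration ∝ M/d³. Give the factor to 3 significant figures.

Tidal stretch scales as M/d³; compute that for each body.
Mimas: (3.75 × 10¹⁹) / (1.86 × 10⁸)³ = 5.828 × 10⁻⁶
Enceladus: (1.08 × 10²⁰) / (2.38 × 10⁸)³ = 8.011 × 10⁻⁶
Ratio (larger/smaller) = 1.37

Enceladus, by a factor of ≈ 1.37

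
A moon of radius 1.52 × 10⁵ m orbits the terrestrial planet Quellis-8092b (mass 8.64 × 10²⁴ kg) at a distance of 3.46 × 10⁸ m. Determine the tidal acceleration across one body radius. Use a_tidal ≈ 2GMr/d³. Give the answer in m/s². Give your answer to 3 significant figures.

Δa = 2GMr/d³
   = 2 × (6.674 × 10⁻¹¹) × (8.64 × 10²⁴) × (1.52 × 10⁵) / (3.46 × 10⁸)³
   = 4.23 × 10⁻⁶ m/s²

4.23 × 10⁻⁶ m/s²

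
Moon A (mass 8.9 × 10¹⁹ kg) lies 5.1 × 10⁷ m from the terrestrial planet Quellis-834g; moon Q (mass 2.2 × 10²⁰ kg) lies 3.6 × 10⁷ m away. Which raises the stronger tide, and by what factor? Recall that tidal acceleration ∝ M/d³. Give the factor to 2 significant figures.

Moon Q, by a factor of ≈ 7.0

Tidal acceleration ∝ M/d³, so compare M/d³ for each.
Moon A: (8.9 × 10¹⁹) / (5.1 × 10⁷)³ = 6.709 × 10⁻⁴
Moon Q: (2.2 × 10²⁰) / (3.6 × 10⁷)³ = 4.715 × 10⁻³
Ratio (larger/smaller) = 7.0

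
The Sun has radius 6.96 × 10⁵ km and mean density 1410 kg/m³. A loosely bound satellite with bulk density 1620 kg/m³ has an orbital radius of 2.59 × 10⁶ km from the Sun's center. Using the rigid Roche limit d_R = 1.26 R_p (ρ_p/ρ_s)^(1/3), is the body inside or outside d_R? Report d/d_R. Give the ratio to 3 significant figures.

d_R = 1.26 × (6.96 × 10⁵ km) × (1410/1620)^(1/3) = 8.373 × 10⁵ km
d/d_R = (2.59 × 10⁶) / (8.373 × 10⁵) = 3.09
Since d/d_R > 1, the body is outside the Roche limit.

outside; d/d_R ≈ 3.09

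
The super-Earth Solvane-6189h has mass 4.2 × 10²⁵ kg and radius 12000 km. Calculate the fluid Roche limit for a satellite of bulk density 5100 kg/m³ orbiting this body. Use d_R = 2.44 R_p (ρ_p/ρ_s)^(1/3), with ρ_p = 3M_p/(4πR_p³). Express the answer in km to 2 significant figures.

ρ_p = 3M_p/(4πR_p³) = 3 × (4.2 × 10²⁵) / (4π × (1.2 × 10⁷ m)³) = 5800 kg/m³
d_R = 2.44 × 12000 km × (5800/5100)^(1/3)
    = 31000 km

31000 km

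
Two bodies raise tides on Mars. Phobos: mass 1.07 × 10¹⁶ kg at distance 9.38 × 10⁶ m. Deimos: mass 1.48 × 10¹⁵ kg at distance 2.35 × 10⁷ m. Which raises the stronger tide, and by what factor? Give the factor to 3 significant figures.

Tidal stretch scales as M/d³; compute that for each body.
Phobos: (1.07 × 10¹⁶) / (9.38 × 10⁶)³ = 1.297 × 10⁻⁵
Deimos: (1.48 × 10¹⁵) / (2.35 × 10⁷)³ = 1.140 × 10⁻⁷
Ratio (larger/smaller) = 114

Phobos, by a factor of ≈ 114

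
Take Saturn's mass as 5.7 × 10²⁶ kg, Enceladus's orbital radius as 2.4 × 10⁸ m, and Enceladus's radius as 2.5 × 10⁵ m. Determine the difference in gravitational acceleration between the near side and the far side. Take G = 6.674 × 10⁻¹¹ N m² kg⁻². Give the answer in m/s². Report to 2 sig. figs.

2.8 × 10⁻³ m/s²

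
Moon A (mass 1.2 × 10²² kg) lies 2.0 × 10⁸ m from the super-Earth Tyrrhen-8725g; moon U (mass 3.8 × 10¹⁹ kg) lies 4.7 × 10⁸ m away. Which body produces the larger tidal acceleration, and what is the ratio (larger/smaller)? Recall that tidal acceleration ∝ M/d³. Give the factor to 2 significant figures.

Tidal stretch scales as M/d³; compute that for each body.
Moon A: (1.2 × 10²²) / (2.0 × 10⁸)³ = 1.500 × 10⁻³
Moon U: (3.8 × 10¹⁹) / (4.7 × 10⁸)³ = 3.660 × 10⁻⁷
Ratio (larger/smaller) = 4100

Moon A, by a factor of ≈ 4100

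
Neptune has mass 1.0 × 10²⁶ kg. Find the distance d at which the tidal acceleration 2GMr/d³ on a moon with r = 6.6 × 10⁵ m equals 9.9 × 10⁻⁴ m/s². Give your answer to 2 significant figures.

2GMr/d³ = a_tidal  ⇒  d = (2GMr / a_tidal)^(1/3)
d = (2 × 6.674×10⁻¹¹ × (1.0 × 10²⁶) × (6.6 × 10⁵) / (9.9 × 10⁻⁴))^(1/3)
  = 2.1 × 10⁸ m

2.1 × 10⁸ m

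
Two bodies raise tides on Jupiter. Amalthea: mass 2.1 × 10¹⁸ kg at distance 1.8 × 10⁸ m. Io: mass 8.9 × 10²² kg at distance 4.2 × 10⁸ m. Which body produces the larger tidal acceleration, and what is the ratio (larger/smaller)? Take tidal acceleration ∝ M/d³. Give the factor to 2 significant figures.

Io, by a factor of ≈ 3300

Tidal acceleration ∝ M/d³, so compare M/d³ for each.
Amalthea: (2.1 × 10¹⁸) / (1.8 × 10⁸)³ = 3.601 × 10⁻⁷
Io: (8.9 × 10²²) / (4.2 × 10⁸)³ = 1.201 × 10⁻³
Ratio (larger/smaller) = 3300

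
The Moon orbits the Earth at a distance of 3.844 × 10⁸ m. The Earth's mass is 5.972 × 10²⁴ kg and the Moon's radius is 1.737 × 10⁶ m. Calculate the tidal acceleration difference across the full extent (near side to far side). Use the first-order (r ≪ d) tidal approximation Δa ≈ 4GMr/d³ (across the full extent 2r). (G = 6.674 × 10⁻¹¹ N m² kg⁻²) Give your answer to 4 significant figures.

4.875 × 10⁻⁵ m/s²

a_tidal = 4GMr/d³
        = 4 × (6.674 × 10⁻¹¹) × (5.972 × 10²⁴) × (1.737 × 10⁶) / (3.844 × 10⁸)³
        = 4.875 × 10⁻⁵ m/s²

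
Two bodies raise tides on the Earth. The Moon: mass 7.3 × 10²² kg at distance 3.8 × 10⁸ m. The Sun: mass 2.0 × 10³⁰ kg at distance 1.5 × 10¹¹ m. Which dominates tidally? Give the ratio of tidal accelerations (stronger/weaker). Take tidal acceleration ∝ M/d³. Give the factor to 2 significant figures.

Tidal acceleration ∝ M/d³, so compare M/d³ for each.
The Moon: (7.3 × 10²²) / (3.8 × 10⁸)³ = 1.330 × 10⁻³
The Sun: (2.0 × 10³⁰) / (1.5 × 10¹¹)³ = 5.926 × 10⁻⁴
Ratio (larger/smaller) = 2.2

The Moon, by a factor of ≈ 2.2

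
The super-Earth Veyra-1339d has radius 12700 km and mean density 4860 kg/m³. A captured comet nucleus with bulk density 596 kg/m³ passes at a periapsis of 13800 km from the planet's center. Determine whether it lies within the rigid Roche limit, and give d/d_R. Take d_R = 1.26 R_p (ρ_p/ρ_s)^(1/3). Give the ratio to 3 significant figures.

d_R = 1.26 × (12700 km) × (4860/596)^(1/3) = 32210 km
d/d_R = (13800) / (32210) = 0.428
Since d/d_R < 1, the body is inside the Roche limit.

inside; d/d_R ≈ 0.428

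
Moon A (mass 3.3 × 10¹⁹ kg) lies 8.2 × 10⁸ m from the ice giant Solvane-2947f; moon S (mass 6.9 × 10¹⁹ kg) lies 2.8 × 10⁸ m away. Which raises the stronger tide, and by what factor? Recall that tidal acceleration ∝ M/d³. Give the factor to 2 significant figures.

Tidal stretch scales as M/d³; compute that for each body.
Moon A: (3.3 × 10¹⁹) / (8.2 × 10⁸)³ = 5.985 × 10⁻⁸
Moon S: (6.9 × 10¹⁹) / (2.8 × 10⁸)³ = 3.143 × 10⁻⁶
Ratio (larger/smaller) = 53

Moon S, by a factor of ≈ 53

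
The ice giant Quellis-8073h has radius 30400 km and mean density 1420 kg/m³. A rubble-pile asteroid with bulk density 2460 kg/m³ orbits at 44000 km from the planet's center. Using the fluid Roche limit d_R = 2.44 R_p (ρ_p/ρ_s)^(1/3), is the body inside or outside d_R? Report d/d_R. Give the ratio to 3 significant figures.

inside; d/d_R ≈ 0.712

d_R = 2.44 × (30400 km) × (1420/2460)^(1/3) = 61760 km
d/d_R = (44000) / (61760) = 0.712
Since d/d_R < 1, the body is inside the Roche limit.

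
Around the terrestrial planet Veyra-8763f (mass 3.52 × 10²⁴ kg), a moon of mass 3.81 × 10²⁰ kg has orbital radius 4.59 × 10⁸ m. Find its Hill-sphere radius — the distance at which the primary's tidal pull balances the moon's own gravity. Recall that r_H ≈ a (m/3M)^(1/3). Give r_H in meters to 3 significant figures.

r_H ≈ a (m/3M)^(1/3)
    = (4.59 × 10⁸) × (3.81 × 10²⁰ / (3 × 3.52 × 10²⁴))^(1/3)
    = 1.52 × 10⁷ m

1.52 × 10⁷ m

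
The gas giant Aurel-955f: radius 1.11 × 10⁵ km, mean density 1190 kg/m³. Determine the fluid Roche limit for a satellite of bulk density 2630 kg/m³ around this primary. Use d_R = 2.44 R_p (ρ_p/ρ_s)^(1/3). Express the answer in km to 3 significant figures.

2.08 × 10⁵ km

d_R = 2.44 × 1.11 × 10⁵ km × (1190/2630)^(1/3)
    = 2.08 × 10⁵ km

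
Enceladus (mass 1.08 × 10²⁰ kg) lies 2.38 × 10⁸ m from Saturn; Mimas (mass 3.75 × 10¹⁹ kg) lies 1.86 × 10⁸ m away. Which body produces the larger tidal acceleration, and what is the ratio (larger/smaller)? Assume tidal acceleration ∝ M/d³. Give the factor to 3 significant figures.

Enceladus, by a factor of ≈ 1.37

Tidal acceleration ∝ M/d³, so compare M/d³ for each.
Enceladus: (1.08 × 10²⁰) / (2.38 × 10⁸)³ = 8.011 × 10⁻⁶
Mimas: (3.75 × 10¹⁹) / (1.86 × 10⁸)³ = 5.828 × 10⁻⁶
Ratio (larger/smaller) = 1.37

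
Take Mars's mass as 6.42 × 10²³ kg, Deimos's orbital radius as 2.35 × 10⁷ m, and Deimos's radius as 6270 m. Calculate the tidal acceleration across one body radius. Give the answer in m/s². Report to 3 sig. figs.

Δg = 2GMr/d³
   = 2 × (6.674 × 10⁻¹¹) × (6.42 × 10²³) × (6270) / (2.35 × 10⁷)³
   = 4.14 × 10⁻⁵ m/s²

4.14 × 10⁻⁵ m/s²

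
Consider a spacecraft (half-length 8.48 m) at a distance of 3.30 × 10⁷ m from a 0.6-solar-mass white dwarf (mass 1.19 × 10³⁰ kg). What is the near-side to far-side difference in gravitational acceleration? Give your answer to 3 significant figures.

Δa = 4GMr/d³
   = 4 × (6.674 × 10⁻¹¹) × (1.19 × 10³⁰) × (8.48) / (3.30 × 10⁷)³
   = 7.50 × 10⁻² m/s²

7.50 × 10⁻² m/s²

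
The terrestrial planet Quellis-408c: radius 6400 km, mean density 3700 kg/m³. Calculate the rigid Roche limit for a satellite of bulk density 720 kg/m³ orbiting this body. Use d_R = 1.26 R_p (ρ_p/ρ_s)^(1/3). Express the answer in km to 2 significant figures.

14000 km

d_R = 1.26 × 6400 km × (3700/720)^(1/3)
    = 14000 km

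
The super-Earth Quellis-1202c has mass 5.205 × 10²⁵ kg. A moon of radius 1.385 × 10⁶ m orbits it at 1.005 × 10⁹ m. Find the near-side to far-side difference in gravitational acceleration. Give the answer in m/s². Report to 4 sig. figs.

1.896 × 10⁻⁵ m/s²

Differencing GM/(d−r)² and GM/(d+r)² to first order in r/d gives 4GMr/d³.
a_tidal = 4GMr/d³
        = 4 × (6.674 × 10⁻¹¹) × (5.205 × 10²⁵) × (1.385 × 10⁶) / (1.005 × 10⁹)³
        = 1.896 × 10⁻⁵ m/s²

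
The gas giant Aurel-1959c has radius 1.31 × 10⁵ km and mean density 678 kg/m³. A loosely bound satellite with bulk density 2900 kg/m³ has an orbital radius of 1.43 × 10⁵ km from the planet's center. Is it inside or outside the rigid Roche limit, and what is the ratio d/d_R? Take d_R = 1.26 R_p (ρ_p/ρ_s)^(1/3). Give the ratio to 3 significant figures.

outside; d/d_R ≈ 1.41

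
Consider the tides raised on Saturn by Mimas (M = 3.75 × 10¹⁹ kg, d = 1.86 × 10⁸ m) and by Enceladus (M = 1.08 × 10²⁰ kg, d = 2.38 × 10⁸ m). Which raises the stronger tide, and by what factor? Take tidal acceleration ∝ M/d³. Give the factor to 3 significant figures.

The tide-raising term goes as M/d³ (the gradient of a 1/d² field).
Mimas: (3.75 × 10¹⁹) / (1.86 × 10⁸)³ = 5.828 × 10⁻⁶
Enceladus: (1.08 × 10²⁰) / (2.38 × 10⁸)³ = 8.011 × 10⁻⁶
Ratio (larger/smaller) = 1.37

Enceladus, by a factor of ≈ 1.37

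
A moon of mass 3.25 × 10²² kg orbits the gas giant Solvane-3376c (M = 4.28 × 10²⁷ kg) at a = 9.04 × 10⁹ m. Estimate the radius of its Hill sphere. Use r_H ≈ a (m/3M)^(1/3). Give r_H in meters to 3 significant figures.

1.23 × 10⁸ m

r_H ≈ a (m/3M)^(1/3)
    = (9.04 × 10⁹) × (3.25 × 10²² / (3 × 4.28 × 10²⁷))^(1/3)
    = 1.23 × 10⁸ m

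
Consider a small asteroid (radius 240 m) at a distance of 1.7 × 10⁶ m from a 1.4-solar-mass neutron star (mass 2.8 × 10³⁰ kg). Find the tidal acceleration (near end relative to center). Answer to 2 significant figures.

Δa = 2GMr/d³
   = 2 × (6.674 × 10⁻¹¹) × (2.8 × 10³⁰) × (240) / (1.7 × 10⁶)³
   = 1.8 × 10⁴ m/s²

1.8 × 10⁴ m/s²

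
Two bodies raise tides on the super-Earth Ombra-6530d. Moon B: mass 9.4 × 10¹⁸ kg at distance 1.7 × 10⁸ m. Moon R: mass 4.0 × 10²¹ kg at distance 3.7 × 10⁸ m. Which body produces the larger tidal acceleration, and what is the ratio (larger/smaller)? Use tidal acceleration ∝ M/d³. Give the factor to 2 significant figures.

The tide-raising term goes as M/d³ (the gradient of a 1/d² field).
Moon B: (9.4 × 10¹⁸) / (1.7 × 10⁸)³ = 1.913 × 10⁻⁶
Moon R: (4.0 × 10²¹) / (3.7 × 10⁸)³ = 7.897 × 10⁻⁵
Ratio (larger/smaller) = 41

Moon R, by a factor of ≈ 41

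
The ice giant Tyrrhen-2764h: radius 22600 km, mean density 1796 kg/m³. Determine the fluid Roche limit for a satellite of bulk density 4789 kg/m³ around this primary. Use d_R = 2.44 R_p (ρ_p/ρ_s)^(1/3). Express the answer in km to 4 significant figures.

39770 km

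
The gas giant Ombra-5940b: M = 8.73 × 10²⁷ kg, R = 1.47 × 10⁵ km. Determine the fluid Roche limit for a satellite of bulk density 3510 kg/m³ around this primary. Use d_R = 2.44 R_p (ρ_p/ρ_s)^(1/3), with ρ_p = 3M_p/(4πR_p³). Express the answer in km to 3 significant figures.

ρ_p = 3M_p/(4πR_p³) = 3 × (8.73 × 10²⁷) / (4π × (1.47 × 10⁸ m)³) = 656 kg/m³
d_R = 2.44 × 1.47 × 10⁵ km × (656/3510)^(1/3)
    = 2.05 × 10⁵ km

2.05 × 10⁵ km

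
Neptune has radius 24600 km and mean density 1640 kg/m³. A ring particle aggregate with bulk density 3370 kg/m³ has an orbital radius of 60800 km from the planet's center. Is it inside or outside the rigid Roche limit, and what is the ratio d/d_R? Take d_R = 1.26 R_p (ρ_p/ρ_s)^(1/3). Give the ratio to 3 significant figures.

d_R = 1.26 × (24600 km) × (1640/3370)^(1/3) = 24380 km
d/d_R = (60800) / (24380) = 2.49
Since d/d_R > 1, the body is outside the Roche limit.

outside; d/d_R ≈ 2.49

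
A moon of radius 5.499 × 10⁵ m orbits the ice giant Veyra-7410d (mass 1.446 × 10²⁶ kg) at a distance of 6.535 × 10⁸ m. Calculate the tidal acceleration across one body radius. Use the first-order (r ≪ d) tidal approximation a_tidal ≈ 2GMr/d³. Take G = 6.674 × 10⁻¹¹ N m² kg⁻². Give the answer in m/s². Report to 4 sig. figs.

3.803 × 10⁻⁵ m/s²

Differencing GM/(d−r)² and GM/d² to first order in r/d gives 2GMr/d³.
a_tidal = 2GMr/d³
        = 2 × (6.674 × 10⁻¹¹) × (1.446 × 10²⁶) × (5.499 × 10⁵) / (6.535 × 10⁸)³
        = 3.803 × 10⁻⁵ m/s²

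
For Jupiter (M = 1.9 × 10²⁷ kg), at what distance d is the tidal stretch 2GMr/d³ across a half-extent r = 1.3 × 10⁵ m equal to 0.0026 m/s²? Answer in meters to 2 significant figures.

2.3 × 10⁸ m

2GMr/d³ = a_tidal  ⇒  d = (2GMr / a_tidal)^(1/3)
d = (2 × 6.674×10⁻¹¹ × (1.9 × 10²⁷) × (1.3 × 10⁵) / (0.0026))^(1/3)
  = 2.3 × 10⁸ m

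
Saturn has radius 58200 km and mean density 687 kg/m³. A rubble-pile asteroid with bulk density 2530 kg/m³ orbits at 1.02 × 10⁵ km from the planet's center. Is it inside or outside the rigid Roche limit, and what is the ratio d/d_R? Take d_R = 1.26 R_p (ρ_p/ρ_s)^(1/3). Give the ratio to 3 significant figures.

d_R = 1.26 × (58200 km) × (687/2530)^(1/3) = 47490 km
d/d_R = (1.02 × 10⁵) / (47490) = 2.15
Since d/d_R > 1, the body is outside the Roche limit.

outside; d/d_R ≈ 2.15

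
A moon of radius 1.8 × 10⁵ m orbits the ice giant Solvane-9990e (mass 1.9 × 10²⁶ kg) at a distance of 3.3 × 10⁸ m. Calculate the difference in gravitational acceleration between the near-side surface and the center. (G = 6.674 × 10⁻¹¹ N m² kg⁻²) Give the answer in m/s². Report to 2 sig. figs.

Differencing GM/(d−r)² and GM/d² to first order in r/d gives 2GMr/d³.
Δg = 2GMr/d³
   = 2 × (6.674 × 10⁻¹¹) × (1.9 × 10²⁶) × (1.8 × 10⁵) / (3.3 × 10⁸)³
   = 1.3 × 10⁻⁴ m/s²

1.3 × 10⁻⁴ m/s²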